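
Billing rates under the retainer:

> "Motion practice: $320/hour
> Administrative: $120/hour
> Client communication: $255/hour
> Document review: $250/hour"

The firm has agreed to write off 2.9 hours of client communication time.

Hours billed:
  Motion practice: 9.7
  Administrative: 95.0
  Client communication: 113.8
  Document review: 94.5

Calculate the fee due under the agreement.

$66,408.50

Motion practice: 9.7 × $320 = $3,104.00
Administrative: 95.0 × $120 = $11,400.00
Client communication: 113.8 × $255 = $29,019.00
Document review: 94.5 × $250 = $23,625.00
Subtotal: $67,148.00
Write-off: 2.9 × $255 = $739.50
Total: $67,148.00 − $739.50 = $66,408.50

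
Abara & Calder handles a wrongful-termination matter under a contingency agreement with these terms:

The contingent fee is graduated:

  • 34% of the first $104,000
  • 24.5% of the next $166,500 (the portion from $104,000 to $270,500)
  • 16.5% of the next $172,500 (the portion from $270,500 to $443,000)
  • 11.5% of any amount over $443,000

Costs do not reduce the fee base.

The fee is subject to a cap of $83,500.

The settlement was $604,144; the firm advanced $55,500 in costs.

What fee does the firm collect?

Fee base is the gross recovery, $604,144; costs are reimbursed separately.
First $104,000 at 34% = $35,360.00
Next $166,500 at 24.5% = $40,792.50
Next $172,500 at 16.5% = $28,462.50
Remaining $161,144 at 11.5% = $18,531.56
Fee: $35,360.00 + $40,792.50 + $28,462.50 + $18,531.56 = $123,146.56
$123,146.56 exceeds the $83,500 cap, so the fee is capped at $83,500.00.

$83,500.00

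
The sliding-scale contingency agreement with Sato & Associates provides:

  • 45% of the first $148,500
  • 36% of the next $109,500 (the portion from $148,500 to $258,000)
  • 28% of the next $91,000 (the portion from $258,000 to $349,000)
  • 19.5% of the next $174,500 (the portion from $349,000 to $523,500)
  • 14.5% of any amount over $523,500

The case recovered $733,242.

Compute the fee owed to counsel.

$196,165.09

First $148,500 at 45% = $66,825.00
Next $109,500 at 36% = $39,420.00
Next $91,000 at 28% = $25,480.00
Next $174,500 at 19.5% = $34,027.50
Remaining $209,742 at 14.5% = $30,412.59
Fee: $66,825.00 + $39,420.00 + $25,480.00 + $34,027.50 + $30,412.59 = $196,165.09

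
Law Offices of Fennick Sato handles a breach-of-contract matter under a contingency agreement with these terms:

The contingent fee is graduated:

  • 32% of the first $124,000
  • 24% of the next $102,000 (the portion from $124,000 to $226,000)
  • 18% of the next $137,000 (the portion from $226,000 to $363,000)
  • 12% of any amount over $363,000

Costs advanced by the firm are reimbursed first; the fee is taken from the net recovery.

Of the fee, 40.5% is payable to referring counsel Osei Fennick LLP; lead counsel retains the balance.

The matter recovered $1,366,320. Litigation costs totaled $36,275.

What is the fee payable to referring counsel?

$82,970.49

Fee base (net of costs): $1,366,320 − $36,275 = $1,330,045
First $124,000 at 32% = $39,680.00
Next $102,000 at 24% = $24,480.00
Next $137,000 at 18% = $24,660.00
Remaining $967,045 at 12% = $116,045.40
Fee: $39,680.00 + $24,480.00 + $24,660.00 + $116,045.40 = $204,865.40
Referral share: 40.5% of $204,865.40 = $82,970.49; lead counsel retains $204,865.40 − $82,970.49 = $121,894.91.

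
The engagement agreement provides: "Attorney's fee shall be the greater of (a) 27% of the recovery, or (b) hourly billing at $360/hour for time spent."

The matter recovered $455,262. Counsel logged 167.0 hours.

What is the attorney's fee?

$122,920.74

(a) 27% of $455,262 = $122,920.74
(b) 167.0 × $360 = $60,120.00
The greater is (a): $122,920.74.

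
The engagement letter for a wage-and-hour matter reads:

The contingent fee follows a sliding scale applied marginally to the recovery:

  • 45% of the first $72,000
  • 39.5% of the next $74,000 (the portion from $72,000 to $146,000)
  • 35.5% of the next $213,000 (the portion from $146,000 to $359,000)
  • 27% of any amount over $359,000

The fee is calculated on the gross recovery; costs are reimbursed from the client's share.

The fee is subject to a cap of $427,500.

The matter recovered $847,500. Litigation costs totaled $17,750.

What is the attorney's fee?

$269,140.00

Fee base is the gross recovery, $847,500; costs are reimbursed separately.
First $72,000 at 45% = $32,400.00
Next $74,000 at 39.5% = $29,230.00
Next $213,000 at 35.5% = $75,615.00
Remaining $488,500 at 27% = $131,895.00
Fee: $32,400.00 + $29,230.00 + $75,615.00 + $131,895.00 = $269,140.00
$269,140.00 is under the $427,500 cap.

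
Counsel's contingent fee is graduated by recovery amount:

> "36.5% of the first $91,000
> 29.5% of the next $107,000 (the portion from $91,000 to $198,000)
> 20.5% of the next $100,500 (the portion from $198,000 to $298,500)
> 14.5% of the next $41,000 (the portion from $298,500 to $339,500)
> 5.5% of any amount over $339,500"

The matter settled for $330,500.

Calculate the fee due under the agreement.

First $91,000 at 36.5% = $33,215.00
Next $107,000 at 29.5% = $31,565.00
Next $100,500 at 20.5% = $20,602.50
Remaining $32,000 at 14.5% = $4,640.00
Fee: $33,215.00 + $31,565.00 + $20,602.50 + $4,640.00 = $90,022.50

$90,022.50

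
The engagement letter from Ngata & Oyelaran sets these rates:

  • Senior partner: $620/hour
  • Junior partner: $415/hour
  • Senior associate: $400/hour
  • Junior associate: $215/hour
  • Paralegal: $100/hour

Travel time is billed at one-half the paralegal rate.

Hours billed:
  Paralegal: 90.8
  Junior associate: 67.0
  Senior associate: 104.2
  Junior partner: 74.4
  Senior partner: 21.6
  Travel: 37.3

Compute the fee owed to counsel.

$111,298.00

Senior partner: 21.6 × $620 = $13,392.00
Junior partner: 74.4 × $415 = $30,876.00
Senior associate: 104.2 × $400 = $41,680.00
Junior associate: 67.0 × $215 = $14,405.00
Paralegal: 90.8 × $100 = $9,080.00
Subtotal: $13,392.00 + $30,876.00 + $41,680.00 + $14,405.00 + $9,080.00 = $109,433.00
Travel: 37.3 × ($100 ÷ 2) = 37.3 × $50.00 = $1,865.00
Total: $109,433.00 + $1,865.00 = $111,298.00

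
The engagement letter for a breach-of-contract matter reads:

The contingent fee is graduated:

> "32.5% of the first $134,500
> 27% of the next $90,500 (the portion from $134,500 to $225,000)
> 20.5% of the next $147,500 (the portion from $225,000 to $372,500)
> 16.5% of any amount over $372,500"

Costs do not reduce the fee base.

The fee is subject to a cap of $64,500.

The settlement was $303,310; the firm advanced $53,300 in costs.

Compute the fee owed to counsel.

$64,500.00

Fee base is the gross recovery, $303,310; costs are reimbursed separately.
First $134,500 at 32.5% = $43,712.50
Next $90,500 at 27% = $24,435.00
Remaining $78,310 at 20.5% = $16,053.55
Fee: $43,712.50 + $24,435.00 + $16,053.55 = $84,201.05
$84,201.05 exceeds the $64,500 cap, so the fee is capped at $64,500.00.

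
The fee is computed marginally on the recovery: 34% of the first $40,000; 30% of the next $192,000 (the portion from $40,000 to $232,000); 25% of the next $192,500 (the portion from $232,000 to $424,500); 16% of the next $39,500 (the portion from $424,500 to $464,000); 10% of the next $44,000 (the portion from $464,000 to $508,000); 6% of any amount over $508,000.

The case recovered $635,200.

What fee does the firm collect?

$137,677.00

First $40,000 at 34% = $13,600.00
Next $192,000 at 30% = $57,600.00
Next $192,500 at 25% = $48,125.00
Next $39,500 at 16% = $6,320.00
Next $44,000 at 10% = $4,400.00
Remaining $127,200 at 6% = $7,632.00
Fee: $13,600.00 + $57,600.00 + $48,125.00 + $6,320.00 + $4,400.00 + $7,632.00 = $137,677.00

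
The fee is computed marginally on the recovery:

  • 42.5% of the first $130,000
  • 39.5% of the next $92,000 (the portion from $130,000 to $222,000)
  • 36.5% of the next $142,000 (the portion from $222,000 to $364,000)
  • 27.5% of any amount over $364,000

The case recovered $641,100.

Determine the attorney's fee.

First $130,000 at 42.5% = $55,250.00
Next $92,000 at 39.5% = $36,340.00
Next $142,000 at 36.5% = $51,830.00
Remaining $277,100 at 27.5% = $76,202.50
Fee: $55,250.00 + $36,340.00 + $51,830.00 + $76,202.50 = $219,622.50

$219,622.50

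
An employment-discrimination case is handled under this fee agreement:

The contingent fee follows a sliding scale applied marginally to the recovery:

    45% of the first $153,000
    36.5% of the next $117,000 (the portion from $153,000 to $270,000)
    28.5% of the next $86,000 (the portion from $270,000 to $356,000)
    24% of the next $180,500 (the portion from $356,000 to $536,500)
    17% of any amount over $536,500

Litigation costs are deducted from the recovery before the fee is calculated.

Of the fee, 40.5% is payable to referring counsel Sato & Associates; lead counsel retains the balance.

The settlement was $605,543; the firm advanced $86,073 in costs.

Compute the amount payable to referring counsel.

Fee base (net of costs): $605,543 − $86,073 = $519,470
First $153,000 at 45% = $68,850.00
Next $117,000 at 36.5% = $42,705.00
Next $86,000 at 28.5% = $24,510.00
Remaining $163,470 at 24% = $39,232.80
Fee: $68,850.00 + $42,705.00 + $24,510.00 + $39,232.80 = $175,297.80
Referral share: 40.5% of $175,297.80 = $70,995.61; lead counsel retains $175,297.80 − $70,995.61 = $104,302.19.

$70,995.61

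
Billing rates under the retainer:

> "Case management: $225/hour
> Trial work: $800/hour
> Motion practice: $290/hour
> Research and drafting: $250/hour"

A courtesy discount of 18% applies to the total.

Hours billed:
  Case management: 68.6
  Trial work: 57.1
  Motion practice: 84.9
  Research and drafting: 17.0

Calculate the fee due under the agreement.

$73,788.52

Case management: 68.6 × $225 = $15,435.00
Trial work: 57.1 × $800 = $45,680.00
Motion practice: 84.9 × $290 = $24,621.00
Research and drafting: 17.0 × $250 = $4,250.00
Subtotal: $89,986.00
Less 18% discount: −$16,197.48
Total: $89,986.00 − $16,197.48 = $73,788.52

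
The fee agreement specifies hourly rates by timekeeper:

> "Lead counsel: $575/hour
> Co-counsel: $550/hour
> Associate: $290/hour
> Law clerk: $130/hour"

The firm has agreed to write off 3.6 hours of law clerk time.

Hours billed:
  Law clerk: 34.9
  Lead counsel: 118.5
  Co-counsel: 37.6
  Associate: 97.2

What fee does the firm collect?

$121,074.50

Lead counsel: 118.5 × $575 = $68,137.50
Co-counsel: 37.6 × $550 = $20,680.00
Associate: 97.2 × $290 = $28,188.00
Law clerk: 34.9 × $130 = $4,537.00
Subtotal: $121,542.50
Write-off: 3.6 × $130 = $468.00
Total: $121,542.50 − $468.00 = $121,074.50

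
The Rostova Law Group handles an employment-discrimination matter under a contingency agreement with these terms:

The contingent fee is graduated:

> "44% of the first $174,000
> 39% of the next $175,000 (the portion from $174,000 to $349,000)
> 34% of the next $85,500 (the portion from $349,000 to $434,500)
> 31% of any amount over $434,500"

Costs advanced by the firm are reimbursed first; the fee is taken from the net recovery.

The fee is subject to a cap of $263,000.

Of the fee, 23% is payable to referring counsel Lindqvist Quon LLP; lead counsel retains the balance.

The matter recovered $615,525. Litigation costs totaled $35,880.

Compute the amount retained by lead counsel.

$168,533.71

Fee base (net of costs): $615,525 − $35,880 = $579,645
First $174,000 at 44% = $76,560.00
Next $175,000 at 39% = $68,250.00
Next $85,500 at 34% = $29,070.00
Remaining $145,145 at 31% = $44,994.95
Fee: $76,560.00 + $68,250.00 + $29,070.00 + $44,994.95 = $218,874.95
$218,874.95 is under the $263,000 cap.
Referral share: 23% of $218,874.95 = $50,341.24; lead counsel retains $218,874.95 − $50,341.24 = $168,533.71.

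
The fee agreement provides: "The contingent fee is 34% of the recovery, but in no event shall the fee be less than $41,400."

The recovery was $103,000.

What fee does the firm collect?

34% of $103,000 = $35,020.00
That is below the $41,400 minimum, so the minimum applies.

$41,400.00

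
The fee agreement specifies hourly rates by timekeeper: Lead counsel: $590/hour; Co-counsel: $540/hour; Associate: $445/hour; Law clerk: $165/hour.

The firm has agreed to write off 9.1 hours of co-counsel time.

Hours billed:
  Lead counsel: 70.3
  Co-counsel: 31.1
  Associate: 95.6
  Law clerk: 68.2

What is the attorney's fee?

$107,152.00

Lead counsel: 70.3 × $590 = $41,477.00
Co-counsel: 31.1 × $540 = $16,794.00
Associate: 95.6 × $445 = $42,542.00
Law clerk: 68.2 × $165 = $11,253.00
Subtotal: $112,066.00
Write-off: 9.1 × $540 = $4,914.00
Total: $112,066.00 − $4,914.00 = $107,152.00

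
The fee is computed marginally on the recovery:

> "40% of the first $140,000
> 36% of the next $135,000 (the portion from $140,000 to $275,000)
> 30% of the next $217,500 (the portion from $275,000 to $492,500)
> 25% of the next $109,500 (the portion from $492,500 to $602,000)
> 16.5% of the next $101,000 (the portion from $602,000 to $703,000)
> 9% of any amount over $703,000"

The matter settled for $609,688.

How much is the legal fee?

First $140,000 at 40% = $56,000.00
Next $135,000 at 36% = $48,600.00
Next $217,500 at 30% = $65,250.00
Next $109,500 at 25% = $27,375.00
Remaining $7,688 at 16.5% = $1,268.52
Fee: $56,000.00 + $48,600.00 + $65,250.00 + $27,375.00 + $1,268.52 = $198,493.52

$198,493.52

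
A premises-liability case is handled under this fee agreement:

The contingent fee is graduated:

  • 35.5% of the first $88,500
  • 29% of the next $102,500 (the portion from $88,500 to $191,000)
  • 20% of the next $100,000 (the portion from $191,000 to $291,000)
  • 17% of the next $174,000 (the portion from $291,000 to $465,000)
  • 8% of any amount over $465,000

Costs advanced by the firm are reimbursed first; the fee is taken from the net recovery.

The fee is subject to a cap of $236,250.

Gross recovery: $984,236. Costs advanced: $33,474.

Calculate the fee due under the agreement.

$149,583.46

Fee base (net of costs): $984,236 − $33,474 = $950,762
First $88,500 at 35.5% = $31,417.50
Next $102,500 at 29% = $29,725.00
Next $100,000 at 20% = $20,000.00
Next $174,000 at 17% = $29,580.00
Remaining $485,762 at 8% = $38,860.96
Fee: $31,417.50 + $29,725.00 + $20,000.00 + $29,580.00 + $38,860.96 = $149,583.46
$149,583.46 is under the $236,250 cap.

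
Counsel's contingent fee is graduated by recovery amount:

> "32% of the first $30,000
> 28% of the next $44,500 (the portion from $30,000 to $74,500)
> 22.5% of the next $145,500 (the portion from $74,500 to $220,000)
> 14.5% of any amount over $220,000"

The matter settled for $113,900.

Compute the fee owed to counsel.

$30,925.00

First $30,000 at 32% = $9,600.00
Next $44,500 at 28% = $12,460.00
Remaining $39,400 at 22.5% = $8,865.00
Fee: $9,600.00 + $12,460.00 + $8,865.00 = $30,925.00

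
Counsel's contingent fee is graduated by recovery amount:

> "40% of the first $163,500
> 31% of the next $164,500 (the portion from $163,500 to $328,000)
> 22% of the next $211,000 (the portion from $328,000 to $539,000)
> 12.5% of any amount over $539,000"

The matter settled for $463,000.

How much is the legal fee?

$146,095.00

First $163,500 at 40% = $65,400.00
Next $164,500 at 31% = $50,995.00
Remaining $135,000 at 22% = $29,700.00
Fee: $65,400.00 + $50,995.00 + $29,700.00 = $146,095.00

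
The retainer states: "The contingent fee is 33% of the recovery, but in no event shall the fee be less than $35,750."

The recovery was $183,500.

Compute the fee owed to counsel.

$60,555.00

33% of $183,500 = $60,555.00
That exceeds the $35,750 minimum.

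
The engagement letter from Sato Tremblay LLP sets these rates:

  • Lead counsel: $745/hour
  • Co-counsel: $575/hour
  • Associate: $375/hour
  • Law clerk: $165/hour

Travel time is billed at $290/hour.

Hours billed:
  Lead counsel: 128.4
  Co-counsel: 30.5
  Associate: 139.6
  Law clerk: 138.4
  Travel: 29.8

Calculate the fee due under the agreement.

Lead counsel: 128.4 × $745 = $95,658.00
Co-counsel: 30.5 × $575 = $17,537.50
Associate: 139.6 × $375 = $52,350.00
Law clerk: 138.4 × $165 = $22,836.00
Subtotal: $95,658.00 + $17,537.50 + $52,350.00 + $22,836.00 = $188,381.50
Travel: 29.8 × $290 = $8,642.00
Total: $188,381.50 + $8,642.00 = $197,023.50

$197,023.50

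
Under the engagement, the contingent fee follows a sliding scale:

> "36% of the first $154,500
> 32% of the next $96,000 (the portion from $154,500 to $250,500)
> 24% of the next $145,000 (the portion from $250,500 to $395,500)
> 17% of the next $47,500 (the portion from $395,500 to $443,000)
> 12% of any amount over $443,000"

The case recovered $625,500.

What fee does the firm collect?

First $154,500 at 36% = $55,620.00
Next $96,000 at 32% = $30,720.00
Next $145,000 at 24% = $34,800.00
Next $47,500 at 17% = $8,075.00
Remaining $182,500 at 12% = $21,900.00
Fee: $55,620.00 + $30,720.00 + $34,800.00 + $8,075.00 + $21,900.00 = $151,115.00

$151,115.00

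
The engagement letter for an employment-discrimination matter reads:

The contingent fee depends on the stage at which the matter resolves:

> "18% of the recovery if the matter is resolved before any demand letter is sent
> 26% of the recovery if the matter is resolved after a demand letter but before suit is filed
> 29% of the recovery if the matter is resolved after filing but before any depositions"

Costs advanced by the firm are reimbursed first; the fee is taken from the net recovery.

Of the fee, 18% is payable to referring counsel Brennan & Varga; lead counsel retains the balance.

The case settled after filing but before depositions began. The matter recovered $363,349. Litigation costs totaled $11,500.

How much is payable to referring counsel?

$18,366.52

Fee base (net of costs): $363,349 − $11,500 = $351,849
The matter settled after filing but before depositions began, so the 29% rate applies.
$351,849 × 29% = $102,036.21
Referral share: 18% of $102,036.21 = $18,366.52; lead counsel retains $102,036.21 − $18,366.52 = $83,669.69.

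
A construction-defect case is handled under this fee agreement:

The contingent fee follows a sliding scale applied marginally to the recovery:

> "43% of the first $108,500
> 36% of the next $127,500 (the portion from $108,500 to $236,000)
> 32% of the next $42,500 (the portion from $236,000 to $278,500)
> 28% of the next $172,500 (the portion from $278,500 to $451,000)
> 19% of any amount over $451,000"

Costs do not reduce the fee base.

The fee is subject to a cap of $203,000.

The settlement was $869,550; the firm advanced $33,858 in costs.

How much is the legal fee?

Fee base is the gross recovery, $869,550; costs are reimbursed separately.
First $108,500 at 43% = $46,655.00
Next $127,500 at 36% = $45,900.00
Next $42,500 at 32% = $13,600.00
Next $172,500 at 28% = $48,300.00
Remaining $418,550 at 19% = $79,524.50
Fee: $46,655.00 + $45,900.00 + $13,600.00 + $48,300.00 + $79,524.50 = $233,979.50
$233,979.50 exceeds the $203,000 cap, so the fee is capped at $203,000.00.

$203,000.00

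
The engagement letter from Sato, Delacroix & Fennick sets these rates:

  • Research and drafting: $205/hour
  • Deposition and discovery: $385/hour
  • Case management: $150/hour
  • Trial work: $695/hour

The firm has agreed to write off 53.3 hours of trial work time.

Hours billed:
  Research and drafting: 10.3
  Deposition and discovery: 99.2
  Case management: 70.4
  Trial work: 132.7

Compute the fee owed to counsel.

Research and drafting: 10.3 × $205 = $2,111.50
Deposition and discovery: 99.2 × $385 = $38,192.00
Case management: 70.4 × $150 = $10,560.00
Trial work: 132.7 × $695 = $92,226.50
Subtotal: $143,090.00
Write-off: 53.3 × $695 = $37,043.50
Total: $143,090.00 − $37,043.50 = $106,046.50

$106,046.50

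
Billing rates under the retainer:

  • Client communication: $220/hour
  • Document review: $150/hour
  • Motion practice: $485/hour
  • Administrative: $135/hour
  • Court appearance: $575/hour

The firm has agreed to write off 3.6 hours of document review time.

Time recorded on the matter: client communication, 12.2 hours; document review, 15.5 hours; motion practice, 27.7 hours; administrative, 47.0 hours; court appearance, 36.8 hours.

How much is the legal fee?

Client communication: 12.2 × $220 = $2,684.00
Document review: 15.5 × $150 = $2,325.00
Motion practice: 27.7 × $485 = $13,434.50
Administrative: 47.0 × $135 = $6,345.00
Court appearance: 36.8 × $575 = $21,160.00
Subtotal: $45,948.50
Write-off: 3.6 × $150 = $540.00
Total: $45,948.50 − $540.00 = $45,408.50

$45,408.50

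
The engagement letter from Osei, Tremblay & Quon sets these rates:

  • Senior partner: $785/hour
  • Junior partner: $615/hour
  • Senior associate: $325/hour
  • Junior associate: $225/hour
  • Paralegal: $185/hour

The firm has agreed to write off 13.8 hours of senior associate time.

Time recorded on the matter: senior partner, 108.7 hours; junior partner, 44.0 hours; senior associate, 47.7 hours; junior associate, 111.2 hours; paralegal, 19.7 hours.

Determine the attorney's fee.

Senior partner: 108.7 × $785 = $85,329.50
Junior partner: 44.0 × $615 = $27,060.00
Senior associate: 47.7 × $325 = $15,502.50
Junior associate: 111.2 × $225 = $25,020.00
Paralegal: 19.7 × $185 = $3,644.50
Subtotal: $156,556.50
Write-off: 13.8 × $325 = $4,485.00
Total: $156,556.50 − $4,485.00 = $152,071.50

$152,071.50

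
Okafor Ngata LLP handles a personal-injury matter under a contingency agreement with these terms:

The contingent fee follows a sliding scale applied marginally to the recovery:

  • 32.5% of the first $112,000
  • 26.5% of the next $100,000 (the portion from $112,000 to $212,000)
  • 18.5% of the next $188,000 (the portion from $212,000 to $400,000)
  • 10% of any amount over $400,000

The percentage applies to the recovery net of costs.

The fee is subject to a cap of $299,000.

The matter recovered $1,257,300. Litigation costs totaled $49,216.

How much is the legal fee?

$178,488.40

Fee base (net of costs): $1,257,300 − $49,216 = $1,208,084
First $112,000 at 32.5% = $36,400.00
Next $100,000 at 26.5% = $26,500.00
Next $188,000 at 18.5% = $34,780.00
Remaining $808,084 at 10% = $80,808.40
Fee: $36,400.00 + $26,500.00 + $34,780.00 + $80,808.40 = $178,488.40
$178,488.40 is under the $299,000 cap.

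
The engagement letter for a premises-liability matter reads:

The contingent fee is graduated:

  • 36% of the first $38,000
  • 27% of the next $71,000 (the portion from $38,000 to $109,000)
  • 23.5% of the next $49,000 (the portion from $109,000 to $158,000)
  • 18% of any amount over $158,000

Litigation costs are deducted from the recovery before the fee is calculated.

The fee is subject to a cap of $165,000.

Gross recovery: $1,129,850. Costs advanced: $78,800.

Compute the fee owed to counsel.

Fee base (net of costs): $1,129,850 − $78,800 = $1,051,050
First $38,000 at 36% = $13,680.00
Next $71,000 at 27% = $19,170.00
Next $49,000 at 23.5% = $11,515.00
Remaining $893,050 at 18% = $160,749.00
Fee: $13,680.00 + $19,170.00 + $11,515.00 + $160,749.00 = $205,114.00
$205,114.00 exceeds the $165,000 cap, so the fee is capped at $165,000.00.

$165,000.00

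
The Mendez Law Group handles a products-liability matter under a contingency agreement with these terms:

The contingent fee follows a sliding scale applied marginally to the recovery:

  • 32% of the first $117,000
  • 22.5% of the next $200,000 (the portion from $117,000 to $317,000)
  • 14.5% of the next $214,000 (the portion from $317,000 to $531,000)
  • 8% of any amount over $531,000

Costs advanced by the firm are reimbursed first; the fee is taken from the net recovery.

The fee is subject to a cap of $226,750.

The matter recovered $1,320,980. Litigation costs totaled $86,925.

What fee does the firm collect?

$169,714.40

Fee base (net of costs): $1,320,980 − $86,925 = $1,234,055
First $117,000 at 32% = $37,440.00
Next $200,000 at 22.5% = $45,000.00
Next $214,000 at 14.5% = $31,030.00
Remaining $703,055 at 8% = $56,244.40
Fee: $37,440.00 + $45,000.00 + $31,030.00 + $56,244.40 = $169,714.40
$169,714.40 is under the $226,750 cap.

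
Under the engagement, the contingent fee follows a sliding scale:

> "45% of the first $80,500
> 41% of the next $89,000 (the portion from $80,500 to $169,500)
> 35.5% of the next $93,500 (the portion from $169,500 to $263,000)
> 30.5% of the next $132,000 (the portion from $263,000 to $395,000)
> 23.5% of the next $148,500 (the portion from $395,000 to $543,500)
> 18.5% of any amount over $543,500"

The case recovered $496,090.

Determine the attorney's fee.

$169,923.65

First $80,500 at 45% = $36,225.00
Next $89,000 at 41% = $36,490.00
Next $93,500 at 35.5% = $33,192.50
Next $132,000 at 30.5% = $40,260.00
Remaining $101,090 at 23.5% = $23,756.15
Fee: $36,225.00 + $36,490.00 + $33,192.50 + $40,260.00 + $23,756.15 = $169,923.65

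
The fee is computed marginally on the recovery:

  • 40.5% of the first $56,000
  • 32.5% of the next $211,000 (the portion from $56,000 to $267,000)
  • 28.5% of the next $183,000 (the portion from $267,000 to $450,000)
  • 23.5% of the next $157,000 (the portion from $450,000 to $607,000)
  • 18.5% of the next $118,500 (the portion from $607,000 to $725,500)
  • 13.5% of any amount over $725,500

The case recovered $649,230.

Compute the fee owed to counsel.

First $56,000 at 40.5% = $22,680.00
Next $211,000 at 32.5% = $68,575.00
Next $183,000 at 28.5% = $52,155.00
Next $157,000 at 23.5% = $36,895.00
Remaining $42,230 at 18.5% = $7,812.55
Fee: $22,680.00 + $68,575.00 + $52,155.00 + $36,895.00 + $7,812.55 = $188,117.55

$188,117.55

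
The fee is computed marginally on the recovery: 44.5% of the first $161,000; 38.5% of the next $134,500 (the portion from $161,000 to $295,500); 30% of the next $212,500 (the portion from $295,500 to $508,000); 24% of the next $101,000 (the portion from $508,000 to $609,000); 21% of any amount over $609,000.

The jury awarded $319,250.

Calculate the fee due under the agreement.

$130,552.50

First $161,000 at 44.5% = $71,645.00
Next $134,500 at 38.5% = $51,782.50
Remaining $23,750 at 30% = $7,125.00
Fee: $71,645.00 + $51,782.50 + $7,125.00 = $130,552.50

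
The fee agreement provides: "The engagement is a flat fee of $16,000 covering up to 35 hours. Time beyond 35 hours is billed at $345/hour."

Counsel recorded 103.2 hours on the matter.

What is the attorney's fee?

Flat fee: $16,000.00
Excess hours: 103.2 − 35 = 68.2
Overrun: 68.2 × $345 = $23,529.00
Total: $16,000.00 + $23,529.00 = $39,529.00

$39,529.00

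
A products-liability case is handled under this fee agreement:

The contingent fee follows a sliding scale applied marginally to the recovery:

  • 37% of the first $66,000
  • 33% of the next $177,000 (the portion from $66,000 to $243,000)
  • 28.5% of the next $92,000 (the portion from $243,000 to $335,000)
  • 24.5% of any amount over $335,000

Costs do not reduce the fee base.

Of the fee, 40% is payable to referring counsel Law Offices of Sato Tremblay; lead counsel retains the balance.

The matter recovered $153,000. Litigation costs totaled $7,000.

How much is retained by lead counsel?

Fee base is the gross recovery, $153,000; costs are reimbursed separately.
First $66,000 at 37% = $24,420.00
Remaining $87,000 at 33% = $28,710.00
Fee: $24,420.00 + $28,710.00 = $53,130.00
Referral share: 40% of $53,130.00 = $21,252.00; lead counsel retains $53,130.00 − $21,252.00 = $31,878.00.

$31,878.00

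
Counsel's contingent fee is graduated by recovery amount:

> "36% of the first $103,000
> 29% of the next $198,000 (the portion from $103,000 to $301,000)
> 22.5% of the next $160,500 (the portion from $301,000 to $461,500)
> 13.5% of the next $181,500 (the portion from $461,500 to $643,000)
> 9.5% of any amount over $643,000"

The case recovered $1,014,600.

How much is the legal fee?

First $103,000 at 36% = $37,080.00
Next $198,000 at 29% = $57,420.00
Next $160,500 at 22.5% = $36,112.50
Next $181,500 at 13.5% = $24,502.50
Remaining $371,600 at 9.5% = $35,302.00
Fee: $37,080.00 + $57,420.00 + $36,112.50 + $24,502.50 + $35,302.00 = $190,417.00

$190,417.00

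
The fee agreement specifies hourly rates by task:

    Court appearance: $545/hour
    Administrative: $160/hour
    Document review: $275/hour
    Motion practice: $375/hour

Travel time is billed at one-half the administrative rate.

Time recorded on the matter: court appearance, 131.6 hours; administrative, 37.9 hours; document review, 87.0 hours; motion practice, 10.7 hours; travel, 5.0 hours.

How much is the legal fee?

$106,123.50

Court appearance: 131.6 × $545 = $71,722.00
Administrative: 37.9 × $160 = $6,064.00
Document review: 87.0 × $275 = $23,925.00
Motion practice: 10.7 × $375 = $4,012.50
Subtotal: $71,722.00 + $6,064.00 + $23,925.00 + $4,012.50 = $105,723.50
Travel: 5.0 × ($160 ÷ 2) = 5.0 × $80.00 = $400.00
Total: $105,723.50 + $400.00 = $106,123.50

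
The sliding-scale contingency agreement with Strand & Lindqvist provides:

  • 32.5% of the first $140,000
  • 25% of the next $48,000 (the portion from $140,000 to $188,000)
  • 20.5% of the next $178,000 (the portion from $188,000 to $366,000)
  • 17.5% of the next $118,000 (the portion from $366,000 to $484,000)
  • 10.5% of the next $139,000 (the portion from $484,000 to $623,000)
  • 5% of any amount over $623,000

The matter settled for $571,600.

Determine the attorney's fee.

First $140,000 at 32.5% = $45,500.00
Next $48,000 at 25% = $12,000.00
Next $178,000 at 20.5% = $36,490.00
Next $118,000 at 17.5% = $20,650.00
Remaining $87,600 at 10.5% = $9,198.00
Fee: $45,500.00 + $12,000.00 + $36,490.00 + $20,650.00 + $9,198.00 = $123,838.00

$123,838.00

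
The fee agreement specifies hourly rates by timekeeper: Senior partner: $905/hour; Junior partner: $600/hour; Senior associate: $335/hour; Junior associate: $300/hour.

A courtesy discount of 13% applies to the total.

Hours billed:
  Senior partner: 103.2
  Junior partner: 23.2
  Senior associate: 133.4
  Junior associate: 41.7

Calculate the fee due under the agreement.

Senior partner: 103.2 × $905 = $93,396.00
Junior partner: 23.2 × $600 = $13,920.00
Senior associate: 133.4 × $335 = $44,689.00
Junior associate: 41.7 × $300 = $12,510.00
Subtotal: $164,515.00
Less 13% discount: −$21,386.95
Total: $164,515.00 − $21,386.95 = $143,128.05

$143,128.05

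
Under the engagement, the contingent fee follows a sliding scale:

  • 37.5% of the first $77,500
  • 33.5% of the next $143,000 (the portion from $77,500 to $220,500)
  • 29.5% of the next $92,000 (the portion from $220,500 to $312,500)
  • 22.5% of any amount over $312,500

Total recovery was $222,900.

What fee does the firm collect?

$77,675.50

First $77,500 at 37.5% = $29,062.50
Next $143,000 at 33.5% = $47,905.00
Remaining $2,400 at 29.5% = $708.00
Fee: $29,062.50 + $47,905.00 + $708.00 = $77,675.50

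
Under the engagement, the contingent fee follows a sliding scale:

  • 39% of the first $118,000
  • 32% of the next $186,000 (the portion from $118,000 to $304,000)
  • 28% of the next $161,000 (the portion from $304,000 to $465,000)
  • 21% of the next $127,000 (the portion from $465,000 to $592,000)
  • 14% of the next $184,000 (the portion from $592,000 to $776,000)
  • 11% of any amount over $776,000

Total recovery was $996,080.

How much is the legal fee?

First $118,000 at 39% = $46,020.00
Next $186,000 at 32% = $59,520.00
Next $161,000 at 28% = $45,080.00
Next $127,000 at 21% = $26,670.00
Next $184,000 at 14% = $25,760.00
Remaining $220,080 at 11% = $24,208.80
Fee: $46,020.00 + $59,520.00 + $45,080.00 + $26,670.00 + $25,760.00 + $24,208.80 = $227,258.80

$227,258.80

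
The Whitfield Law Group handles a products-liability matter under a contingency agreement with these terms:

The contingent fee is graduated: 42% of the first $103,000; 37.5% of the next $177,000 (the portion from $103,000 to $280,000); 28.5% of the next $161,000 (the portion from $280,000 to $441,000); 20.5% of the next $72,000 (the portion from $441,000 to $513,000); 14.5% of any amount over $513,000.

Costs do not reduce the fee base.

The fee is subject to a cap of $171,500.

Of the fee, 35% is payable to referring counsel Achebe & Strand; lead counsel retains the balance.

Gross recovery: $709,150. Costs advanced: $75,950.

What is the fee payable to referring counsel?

$60,025.00

Fee base is the gross recovery, $709,150; costs are reimbursed separately.
First $103,000 at 42% = $43,260.00
Next $177,000 at 37.5% = $66,375.00
Next $161,000 at 28.5% = $45,885.00
Next $72,000 at 20.5% = $14,760.00
Remaining $196,150 at 14.5% = $28,441.75
Fee: $43,260.00 + $66,375.00 + $45,885.00 + $14,760.00 + $28,441.75 = $198,721.75
$198,721.75 exceeds the $171,500 cap, so the fee is capped at $171,500.00.
Referral share: 35% of $171,500.00 = $60,025.00; lead counsel retains $171,500.00 − $60,025.00 = $111,475.00.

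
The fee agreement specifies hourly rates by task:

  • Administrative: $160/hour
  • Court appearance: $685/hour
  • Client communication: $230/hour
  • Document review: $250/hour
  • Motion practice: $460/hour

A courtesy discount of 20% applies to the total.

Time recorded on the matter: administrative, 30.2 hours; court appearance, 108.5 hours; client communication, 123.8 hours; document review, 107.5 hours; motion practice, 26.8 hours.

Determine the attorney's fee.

Administrative: 30.2 × $160 = $4,832.00
Court appearance: 108.5 × $685 = $74,322.50
Client communication: 123.8 × $230 = $28,474.00
Document review: 107.5 × $250 = $26,875.00
Motion practice: 26.8 × $460 = $12,328.00
Subtotal: $146,831.50
Less 20% discount: −$29,366.30
Total: $146,831.50 − $29,366.30 = $117,465.20

$117,465.20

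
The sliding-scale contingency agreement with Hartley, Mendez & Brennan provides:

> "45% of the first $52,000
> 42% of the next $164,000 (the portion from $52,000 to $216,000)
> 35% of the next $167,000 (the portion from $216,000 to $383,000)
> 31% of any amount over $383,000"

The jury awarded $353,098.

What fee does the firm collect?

$140,264.30

First $52,000 at 45% = $23,400.00
Next $164,000 at 42% = $68,880.00
Remaining $137,098 at 35% = $47,984.30
Fee: $23,400.00 + $68,880.00 + $47,984.30 = $140,264.30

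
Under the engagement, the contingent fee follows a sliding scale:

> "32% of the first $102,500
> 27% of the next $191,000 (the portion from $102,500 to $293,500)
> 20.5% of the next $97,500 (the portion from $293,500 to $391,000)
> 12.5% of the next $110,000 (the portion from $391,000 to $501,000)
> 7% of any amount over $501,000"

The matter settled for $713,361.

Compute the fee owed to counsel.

$132,972.77

First $102,500 at 32% = $32,800.00
Next $191,000 at 27% = $51,570.00
Next $97,500 at 20.5% = $19,987.50
Next $110,000 at 12.5% = $13,750.00
Remaining $212,361 at 7% = $14,865.27
Fee: $32,800.00 + $51,570.00 + $19,987.50 + $13,750.00 + $14,865.27 = $132,972.77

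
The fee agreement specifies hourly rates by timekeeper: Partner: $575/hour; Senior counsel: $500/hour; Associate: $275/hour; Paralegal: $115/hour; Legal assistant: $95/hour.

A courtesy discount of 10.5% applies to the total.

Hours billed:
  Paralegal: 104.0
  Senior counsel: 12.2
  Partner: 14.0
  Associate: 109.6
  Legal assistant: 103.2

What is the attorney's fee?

Partner: 14.0 × $575 = $8,050.00
Senior counsel: 12.2 × $500 = $6,100.00
Associate: 109.6 × $275 = $30,140.00
Paralegal: 104.0 × $115 = $11,960.00
Legal assistant: 103.2 × $95 = $9,804.00
Subtotal: $66,054.00
Less 10.5% discount: −$6,935.67
Total: $66,054.00 − $6,935.67 = $59,118.33

$59,118.33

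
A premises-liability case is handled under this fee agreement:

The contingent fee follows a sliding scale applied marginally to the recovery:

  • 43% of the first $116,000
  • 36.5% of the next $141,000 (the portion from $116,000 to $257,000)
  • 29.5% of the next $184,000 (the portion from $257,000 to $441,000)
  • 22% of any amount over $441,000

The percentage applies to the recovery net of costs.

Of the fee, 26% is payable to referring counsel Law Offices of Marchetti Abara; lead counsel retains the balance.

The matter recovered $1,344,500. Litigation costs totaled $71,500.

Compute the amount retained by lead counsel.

Fee base (net of costs): $1,344,500 − $71,500 = $1,273,000
First $116,000 at 43% = $49,880.00
Next $141,000 at 36.5% = $51,465.00
Next $184,000 at 29.5% = $54,280.00
Remaining $832,000 at 22% = $183,040.00
Fee: $49,880.00 + $51,465.00 + $54,280.00 + $183,040.00 = $338,665.00
Referral share: 26% of $338,665.00 = $88,052.90; lead counsel retains $338,665.00 − $88,052.90 = $250,612.10.

$250,612.10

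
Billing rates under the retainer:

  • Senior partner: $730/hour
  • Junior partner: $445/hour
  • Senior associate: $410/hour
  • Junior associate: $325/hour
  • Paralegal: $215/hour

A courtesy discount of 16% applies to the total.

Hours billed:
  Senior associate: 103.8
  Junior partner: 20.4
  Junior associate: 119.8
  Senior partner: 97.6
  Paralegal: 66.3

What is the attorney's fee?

Senior partner: 97.6 × $730 = $71,248.00
Junior partner: 20.4 × $445 = $9,078.00
Senior associate: 103.8 × $410 = $42,558.00
Junior associate: 119.8 × $325 = $38,935.00
Paralegal: 66.3 × $215 = $14,254.50
Subtotal: $176,073.50
Less 16% discount: −$28,171.76
Total: $176,073.50 − $28,171.76 = $147,901.74

$147,901.74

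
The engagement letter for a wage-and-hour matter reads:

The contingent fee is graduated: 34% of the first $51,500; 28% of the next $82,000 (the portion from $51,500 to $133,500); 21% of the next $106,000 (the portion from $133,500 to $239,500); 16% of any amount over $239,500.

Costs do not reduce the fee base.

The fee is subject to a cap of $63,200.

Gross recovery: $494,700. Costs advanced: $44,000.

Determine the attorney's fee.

Fee base is the gross recovery, $494,700; costs are reimbursed separately.
First $51,500 at 34% = $17,510.00
Next $82,000 at 28% = $22,960.00
Next $106,000 at 21% = $22,260.00
Remaining $255,200 at 16% = $40,832.00
Fee: $17,510.00 + $22,960.00 + $22,260.00 + $40,832.00 = $103,562.00
$103,562.00 exceeds the $63,200 cap, so the fee is capped at $63,200.00.

$63,200.00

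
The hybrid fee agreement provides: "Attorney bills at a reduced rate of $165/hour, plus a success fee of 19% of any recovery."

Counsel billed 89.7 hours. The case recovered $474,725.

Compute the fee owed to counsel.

$104,998.25

Hourly: 89.7 × $165 = $14,800.50
Success fee: 19% of $474,725 = $90,197.75
Total: $14,800.50 + $90,197.75 = $104,998.25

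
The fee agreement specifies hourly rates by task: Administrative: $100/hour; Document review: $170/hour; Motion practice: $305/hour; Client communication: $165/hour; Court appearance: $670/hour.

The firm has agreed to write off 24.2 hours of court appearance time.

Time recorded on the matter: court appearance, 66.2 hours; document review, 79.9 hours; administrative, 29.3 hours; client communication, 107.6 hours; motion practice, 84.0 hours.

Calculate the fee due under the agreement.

$88,027.00

Administrative: 29.3 × $100 = $2,930.00
Document review: 79.9 × $170 = $13,583.00
Motion practice: 84.0 × $305 = $25,620.00
Client communication: 107.6 × $165 = $17,754.00
Court appearance: 66.2 × $670 = $44,354.00
Subtotal: $104,241.00
Write-off: 24.2 × $670 = $16,214.00
Total: $104,241.00 − $16,214.00 = $88,027.00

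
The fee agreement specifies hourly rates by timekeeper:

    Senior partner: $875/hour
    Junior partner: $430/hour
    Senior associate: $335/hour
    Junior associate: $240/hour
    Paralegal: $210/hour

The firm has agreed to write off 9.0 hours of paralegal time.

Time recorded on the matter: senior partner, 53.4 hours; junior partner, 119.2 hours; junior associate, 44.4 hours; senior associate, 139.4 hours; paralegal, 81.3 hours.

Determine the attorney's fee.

$170,519.00

Senior partner: 53.4 × $875 = $46,725.00
Junior partner: 119.2 × $430 = $51,256.00
Senior associate: 139.4 × $335 = $46,699.00
Junior associate: 44.4 × $240 = $10,656.00
Paralegal: 81.3 × $210 = $17,073.00
Subtotal: $172,409.00
Write-off: 9.0 × $210 = $1,890.00
Total: $172,409.00 − $1,890.00 = $170,519.00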